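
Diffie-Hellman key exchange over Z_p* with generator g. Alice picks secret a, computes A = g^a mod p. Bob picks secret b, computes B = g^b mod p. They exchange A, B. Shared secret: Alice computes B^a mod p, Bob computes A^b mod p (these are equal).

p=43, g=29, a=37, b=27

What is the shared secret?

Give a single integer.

Answer: 32

Derivation:
A = 29^37 mod 43  (bits of 37 = 100101)
  bit 0 = 1: r = r^2 * 29 mod 43 = 1^2 * 29 = 1*29 = 29
  bit 1 = 0: r = r^2 mod 43 = 29^2 = 24
  bit 2 = 0: r = r^2 mod 43 = 24^2 = 17
  bit 3 = 1: r = r^2 * 29 mod 43 = 17^2 * 29 = 31*29 = 39
  bit 4 = 0: r = r^2 mod 43 = 39^2 = 16
  bit 5 = 1: r = r^2 * 29 mod 43 = 16^2 * 29 = 41*29 = 28
  -> A = 28
B = 29^27 mod 43  (bits of 27 = 11011)
  bit 0 = 1: r = r^2 * 29 mod 43 = 1^2 * 29 = 1*29 = 29
  bit 1 = 1: r = r^2 * 29 mod 43 = 29^2 * 29 = 24*29 = 8
  bit 2 = 0: r = r^2 mod 43 = 8^2 = 21
  bit 3 = 1: r = r^2 * 29 mod 43 = 21^2 * 29 = 11*29 = 18
  bit 4 = 1: r = r^2 * 29 mod 43 = 18^2 * 29 = 23*29 = 22
  -> B = 22
s = B^a = 22^37 mod 43  (bits of 37 = 100101)
  bit 0 = 1: r = r^2 * 22 mod 43 = 1^2 * 22 = 1*22 = 22
  bit 1 = 0: r = r^2 mod 43 = 22^2 = 11
  bit 2 = 0: r = r^2 mod 43 = 11^2 = 35
  bit 3 = 1: r = r^2 * 22 mod 43 = 35^2 * 22 = 21*22 = 32
  bit 4 = 0: r = r^2 mod 43 = 32^2 = 35
  bit 5 = 1: r = r^2 * 22 mod 43 = 35^2 * 22 = 21*22 = 32
  -> s = B^a = 32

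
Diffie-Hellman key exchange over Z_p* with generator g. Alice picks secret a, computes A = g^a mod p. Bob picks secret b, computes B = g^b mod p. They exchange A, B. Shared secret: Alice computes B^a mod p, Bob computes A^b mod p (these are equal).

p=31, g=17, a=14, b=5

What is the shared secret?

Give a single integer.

A = 17^14 mod 31  (bits of 14 = 1110)
  bit 0 = 1: r = r^2 * 17 mod 31 = 1^2 * 17 = 1*17 = 17
  bit 1 = 1: r = r^2 * 17 mod 31 = 17^2 * 17 = 10*17 = 15
  bit 2 = 1: r = r^2 * 17 mod 31 = 15^2 * 17 = 8*17 = 12
  bit 3 = 0: r = r^2 mod 31 = 12^2 = 20
  -> A = 20
B = 17^5 mod 31  (bits of 5 = 101)
  bit 0 = 1: r = r^2 * 17 mod 31 = 1^2 * 17 = 1*17 = 17
  bit 1 = 0: r = r^2 mod 31 = 17^2 = 10
  bit 2 = 1: r = r^2 * 17 mod 31 = 10^2 * 17 = 7*17 = 26
  -> B = 26
s = B^a = 26^14 mod 31  (bits of 14 = 1110)
  bit 0 = 1: r = r^2 * 26 mod 31 = 1^2 * 26 = 1*26 = 26
  bit 1 = 1: r = r^2 * 26 mod 31 = 26^2 * 26 = 25*26 = 30
  bit 2 = 1: r = r^2 * 26 mod 31 = 30^2 * 26 = 1*26 = 26
  bit 3 = 0: r = r^2 mod 31 = 26^2 = 25
  -> s = B^a = 25

Answer: 25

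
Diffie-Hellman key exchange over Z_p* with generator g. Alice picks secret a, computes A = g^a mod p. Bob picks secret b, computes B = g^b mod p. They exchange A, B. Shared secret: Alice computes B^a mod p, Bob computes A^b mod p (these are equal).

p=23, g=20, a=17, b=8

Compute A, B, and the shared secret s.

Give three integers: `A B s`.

Answer: 7 6 12

Derivation:
A = 20^17 mod 23  (bits of 17 = 10001)
  bit 0 = 1: r = r^2 * 20 mod 23 = 1^2 * 20 = 1*20 = 20
  bit 1 = 0: r = r^2 mod 23 = 20^2 = 9
  bit 2 = 0: r = r^2 mod 23 = 9^2 = 12
  bit 3 = 0: r = r^2 mod 23 = 12^2 = 6
  bit 4 = 1: r = r^2 * 20 mod 23 = 6^2 * 20 = 13*20 = 7
  -> A = 7
B = 20^8 mod 23  (bits of 8 = 1000)
  bit 0 = 1: r = r^2 * 20 mod 23 = 1^2 * 20 = 1*20 = 20
  bit 1 = 0: r = r^2 mod 23 = 20^2 = 9
  bit 2 = 0: r = r^2 mod 23 = 9^2 = 12
  bit 3 = 0: r = r^2 mod 23 = 12^2 = 6
  -> B = 6
s = B^a = 6^17 mod 23  (bits of 17 = 10001)
  bit 0 = 1: r = r^2 * 6 mod 23 = 1^2 * 6 = 1*6 = 6
  bit 1 = 0: r = r^2 mod 23 = 6^2 = 13
  bit 2 = 0: r = r^2 mod 23 = 13^2 = 8
  bit 3 = 0: r = r^2 mod 23 = 8^2 = 18
  bit 4 = 1: r = r^2 * 6 mod 23 = 18^2 * 6 = 2*6 = 12
  -> s = B^a = 12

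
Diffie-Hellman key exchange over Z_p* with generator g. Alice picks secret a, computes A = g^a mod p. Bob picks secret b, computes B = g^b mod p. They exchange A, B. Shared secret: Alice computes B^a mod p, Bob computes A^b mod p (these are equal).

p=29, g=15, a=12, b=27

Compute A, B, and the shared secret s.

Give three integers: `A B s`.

Answer: 25 2 7

Derivation:
A = 15^12 mod 29  (bits of 12 = 1100)
  bit 0 = 1: r = r^2 * 15 mod 29 = 1^2 * 15 = 1*15 = 15
  bit 1 = 1: r = r^2 * 15 mod 29 = 15^2 * 15 = 22*15 = 11
  bit 2 = 0: r = r^2 mod 29 = 11^2 = 5
  bit 3 = 0: r = r^2 mod 29 = 5^2 = 25
  -> A = 25
B = 15^27 mod 29  (bits of 27 = 11011)
  bit 0 = 1: r = r^2 * 15 mod 29 = 1^2 * 15 = 1*15 = 15
  bit 1 = 1: r = r^2 * 15 mod 29 = 15^2 * 15 = 22*15 = 11
  bit 2 = 0: r = r^2 mod 29 = 11^2 = 5
  bit 3 = 1: r = r^2 * 15 mod 29 = 5^2 * 15 = 25*15 = 27
  bit 4 = 1: r = r^2 * 15 mod 29 = 27^2 * 15 = 4*15 = 2
  -> B = 2
s = B^a = 2^12 mod 29  (bits of 12 = 1100)
  bit 0 = 1: r = r^2 * 2 mod 29 = 1^2 * 2 = 1*2 = 2
  bit 1 = 1: r = r^2 * 2 mod 29 = 2^2 * 2 = 4*2 = 8
  bit 2 = 0: r = r^2 mod 29 = 8^2 = 6
  bit 3 = 0: r = r^2 mod 29 = 6^2 = 7
  -> s = B^a = 7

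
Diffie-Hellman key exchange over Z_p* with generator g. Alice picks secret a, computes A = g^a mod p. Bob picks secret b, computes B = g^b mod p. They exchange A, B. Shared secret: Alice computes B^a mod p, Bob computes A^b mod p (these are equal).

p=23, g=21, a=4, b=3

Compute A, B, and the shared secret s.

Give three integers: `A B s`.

Answer: 16 15 2

Derivation:
A = 21^4 mod 23  (bits of 4 = 100)
  bit 0 = 1: r = r^2 * 21 mod 23 = 1^2 * 21 = 1*21 = 21
  bit 1 = 0: r = r^2 mod 23 = 21^2 = 4
  bit 2 = 0: r = r^2 mod 23 = 4^2 = 16
  -> A = 16
B = 21^3 mod 23  (bits of 3 = 11)
  bit 0 = 1: r = r^2 * 21 mod 23 = 1^2 * 21 = 1*21 = 21
  bit 1 = 1: r = r^2 * 21 mod 23 = 21^2 * 21 = 4*21 = 15
  -> B = 15
s = B^a = 15^4 mod 23  (bits of 4 = 100)
  bit 0 = 1: r = r^2 * 15 mod 23 = 1^2 * 15 = 1*15 = 15
  bit 1 = 0: r = r^2 mod 23 = 15^2 = 18
  bit 2 = 0: r = r^2 mod 23 = 18^2 = 2
  -> s = B^a = 2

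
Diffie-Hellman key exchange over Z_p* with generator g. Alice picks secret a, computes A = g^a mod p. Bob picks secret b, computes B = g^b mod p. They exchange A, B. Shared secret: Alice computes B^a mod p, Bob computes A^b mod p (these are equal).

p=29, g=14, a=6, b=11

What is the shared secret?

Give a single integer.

A = 14^6 mod 29  (bits of 6 = 110)
  bit 0 = 1: r = r^2 * 14 mod 29 = 1^2 * 14 = 1*14 = 14
  bit 1 = 1: r = r^2 * 14 mod 29 = 14^2 * 14 = 22*14 = 18
  bit 2 = 0: r = r^2 mod 29 = 18^2 = 5
  -> A = 5
B = 14^11 mod 29  (bits of 11 = 1011)
  bit 0 = 1: r = r^2 * 14 mod 29 = 1^2 * 14 = 1*14 = 14
  bit 1 = 0: r = r^2 mod 29 = 14^2 = 22
  bit 2 = 1: r = r^2 * 14 mod 29 = 22^2 * 14 = 20*14 = 19
  bit 3 = 1: r = r^2 * 14 mod 29 = 19^2 * 14 = 13*14 = 8
  -> B = 8
s = B^a = 8^6 mod 29  (bits of 6 = 110)
  bit 0 = 1: r = r^2 * 8 mod 29 = 1^2 * 8 = 1*8 = 8
  bit 1 = 1: r = r^2 * 8 mod 29 = 8^2 * 8 = 6*8 = 19
  bit 2 = 0: r = r^2 mod 29 = 19^2 = 13
  -> s = B^a = 13

Answer: 13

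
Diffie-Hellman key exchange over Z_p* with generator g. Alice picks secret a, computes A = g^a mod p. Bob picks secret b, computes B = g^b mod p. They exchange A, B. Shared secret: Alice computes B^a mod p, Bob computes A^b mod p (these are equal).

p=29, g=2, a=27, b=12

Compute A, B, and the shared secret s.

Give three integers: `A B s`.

A = 2^27 mod 29  (bits of 27 = 11011)
  bit 0 = 1: r = r^2 * 2 mod 29 = 1^2 * 2 = 1*2 = 2
  bit 1 = 1: r = r^2 * 2 mod 29 = 2^2 * 2 = 4*2 = 8
  bit 2 = 0: r = r^2 mod 29 = 8^2 = 6
  bit 3 = 1: r = r^2 * 2 mod 29 = 6^2 * 2 = 7*2 = 14
  bit 4 = 1: r = r^2 * 2 mod 29 = 14^2 * 2 = 22*2 = 15
  -> A = 15
B = 2^12 mod 29  (bits of 12 = 1100)
  bit 0 = 1: r = r^2 * 2 mod 29 = 1^2 * 2 = 1*2 = 2
  bit 1 = 1: r = r^2 * 2 mod 29 = 2^2 * 2 = 4*2 = 8
  bit 2 = 0: r = r^2 mod 29 = 8^2 = 6
  bit 3 = 0: r = r^2 mod 29 = 6^2 = 7
  -> B = 7
s = B^a = 7^27 mod 29  (bits of 27 = 11011)
  bit 0 = 1: r = r^2 * 7 mod 29 = 1^2 * 7 = 1*7 = 7
  bit 1 = 1: r = r^2 * 7 mod 29 = 7^2 * 7 = 20*7 = 24
  bit 2 = 0: r = r^2 mod 29 = 24^2 = 25
  bit 3 = 1: r = r^2 * 7 mod 29 = 25^2 * 7 = 16*7 = 25
  bit 4 = 1: r = r^2 * 7 mod 29 = 25^2 * 7 = 16*7 = 25
  -> s = B^a = 25

Answer: 15 7 25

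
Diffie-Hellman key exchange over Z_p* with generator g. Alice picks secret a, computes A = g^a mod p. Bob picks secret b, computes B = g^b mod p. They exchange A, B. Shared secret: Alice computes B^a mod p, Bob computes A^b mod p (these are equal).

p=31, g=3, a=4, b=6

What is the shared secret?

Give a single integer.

Answer: 2

Derivation:
A = 3^4 mod 31  (bits of 4 = 100)
  bit 0 = 1: r = r^2 * 3 mod 31 = 1^2 * 3 = 1*3 = 3
  bit 1 = 0: r = r^2 mod 31 = 3^2 = 9
  bit 2 = 0: r = r^2 mod 31 = 9^2 = 19
  -> A = 19
B = 3^6 mod 31  (bits of 6 = 110)
  bit 0 = 1: r = r^2 * 3 mod 31 = 1^2 * 3 = 1*3 = 3
  bit 1 = 1: r = r^2 * 3 mod 31 = 3^2 * 3 = 9*3 = 27
  bit 2 = 0: r = r^2 mod 31 = 27^2 = 16
  -> B = 16
s = B^a = 16^4 mod 31  (bits of 4 = 100)
  bit 0 = 1: r = r^2 * 16 mod 31 = 1^2 * 16 = 1*16 = 16
  bit 1 = 0: r = r^2 mod 31 = 16^2 = 8
  bit 2 = 0: r = r^2 mod 31 = 8^2 = 2
  -> s = B^a = 2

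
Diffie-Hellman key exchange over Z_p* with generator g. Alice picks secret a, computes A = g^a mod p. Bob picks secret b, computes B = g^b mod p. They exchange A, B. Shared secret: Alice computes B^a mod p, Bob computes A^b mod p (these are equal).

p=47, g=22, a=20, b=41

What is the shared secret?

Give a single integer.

A = 22^20 mod 47  (bits of 20 = 10100)
  bit 0 = 1: r = r^2 * 22 mod 47 = 1^2 * 22 = 1*22 = 22
  bit 1 = 0: r = r^2 mod 47 = 22^2 = 14
  bit 2 = 1: r = r^2 * 22 mod 47 = 14^2 * 22 = 8*22 = 35
  bit 3 = 0: r = r^2 mod 47 = 35^2 = 3
  bit 4 = 0: r = r^2 mod 47 = 3^2 = 9
  -> A = 9
B = 22^41 mod 47  (bits of 41 = 101001)
  bit 0 = 1: r = r^2 * 22 mod 47 = 1^2 * 22 = 1*22 = 22
  bit 1 = 0: r = r^2 mod 47 = 22^2 = 14
  bit 2 = 1: r = r^2 * 22 mod 47 = 14^2 * 22 = 8*22 = 35
  bit 3 = 0: r = r^2 mod 47 = 35^2 = 3
  bit 4 = 0: r = r^2 mod 47 = 3^2 = 9
  bit 5 = 1: r = r^2 * 22 mod 47 = 9^2 * 22 = 34*22 = 43
  -> B = 43
s = B^a = 43^20 mod 47  (bits of 20 = 10100)
  bit 0 = 1: r = r^2 * 43 mod 47 = 1^2 * 43 = 1*43 = 43
  bit 1 = 0: r = r^2 mod 47 = 43^2 = 16
  bit 2 = 1: r = r^2 * 43 mod 47 = 16^2 * 43 = 21*43 = 10
  bit 3 = 0: r = r^2 mod 47 = 10^2 = 6
  bit 4 = 0: r = r^2 mod 47 = 6^2 = 36
  -> s = B^a = 36

Answer: 36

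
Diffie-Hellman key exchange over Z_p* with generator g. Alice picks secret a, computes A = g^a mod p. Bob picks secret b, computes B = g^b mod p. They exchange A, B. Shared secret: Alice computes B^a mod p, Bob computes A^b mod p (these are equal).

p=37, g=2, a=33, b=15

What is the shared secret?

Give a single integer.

A = 2^33 mod 37  (bits of 33 = 100001)
  bit 0 = 1: r = r^2 * 2 mod 37 = 1^2 * 2 = 1*2 = 2
  bit 1 = 0: r = r^2 mod 37 = 2^2 = 4
  bit 2 = 0: r = r^2 mod 37 = 4^2 = 16
  bit 3 = 0: r = r^2 mod 37 = 16^2 = 34
  bit 4 = 0: r = r^2 mod 37 = 34^2 = 9
  bit 5 = 1: r = r^2 * 2 mod 37 = 9^2 * 2 = 7*2 = 14
  -> A = 14
B = 2^15 mod 37  (bits of 15 = 1111)
  bit 0 = 1: r = r^2 * 2 mod 37 = 1^2 * 2 = 1*2 = 2
  bit 1 = 1: r = r^2 * 2 mod 37 = 2^2 * 2 = 4*2 = 8
  bit 2 = 1: r = r^2 * 2 mod 37 = 8^2 * 2 = 27*2 = 17
  bit 3 = 1: r = r^2 * 2 mod 37 = 17^2 * 2 = 30*2 = 23
  -> B = 23
s = B^a = 23^33 mod 37  (bits of 33 = 100001)
  bit 0 = 1: r = r^2 * 23 mod 37 = 1^2 * 23 = 1*23 = 23
  bit 1 = 0: r = r^2 mod 37 = 23^2 = 11
  bit 2 = 0: r = r^2 mod 37 = 11^2 = 10
  bit 3 = 0: r = r^2 mod 37 = 10^2 = 26
  bit 4 = 0: r = r^2 mod 37 = 26^2 = 10
  bit 5 = 1: r = r^2 * 23 mod 37 = 10^2 * 23 = 26*23 = 6
  -> s = B^a = 6

Answer: 6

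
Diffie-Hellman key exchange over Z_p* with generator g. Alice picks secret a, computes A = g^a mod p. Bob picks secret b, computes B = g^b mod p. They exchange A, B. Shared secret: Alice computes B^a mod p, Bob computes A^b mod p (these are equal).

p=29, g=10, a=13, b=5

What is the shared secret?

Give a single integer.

Answer: 18

Derivation:
A = 10^13 mod 29  (bits of 13 = 1101)
  bit 0 = 1: r = r^2 * 10 mod 29 = 1^2 * 10 = 1*10 = 10
  bit 1 = 1: r = r^2 * 10 mod 29 = 10^2 * 10 = 13*10 = 14
  bit 2 = 0: r = r^2 mod 29 = 14^2 = 22
  bit 3 = 1: r = r^2 * 10 mod 29 = 22^2 * 10 = 20*10 = 26
  -> A = 26
B = 10^5 mod 29  (bits of 5 = 101)
  bit 0 = 1: r = r^2 * 10 mod 29 = 1^2 * 10 = 1*10 = 10
  bit 1 = 0: r = r^2 mod 29 = 10^2 = 13
  bit 2 = 1: r = r^2 * 10 mod 29 = 13^2 * 10 = 24*10 = 8
  -> B = 8
s = B^a = 8^13 mod 29  (bits of 13 = 1101)
  bit 0 = 1: r = r^2 * 8 mod 29 = 1^2 * 8 = 1*8 = 8
  bit 1 = 1: r = r^2 * 8 mod 29 = 8^2 * 8 = 6*8 = 19
  bit 2 = 0: r = r^2 mod 29 = 19^2 = 13
  bit 3 = 1: r = r^2 * 8 mod 29 = 13^2 * 8 = 24*8 = 18
  -> s = B^a = 18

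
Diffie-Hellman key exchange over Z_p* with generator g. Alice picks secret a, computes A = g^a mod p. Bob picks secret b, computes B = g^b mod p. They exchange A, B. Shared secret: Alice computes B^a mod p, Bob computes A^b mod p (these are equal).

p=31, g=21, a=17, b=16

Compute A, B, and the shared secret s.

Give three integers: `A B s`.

A = 21^17 mod 31  (bits of 17 = 10001)
  bit 0 = 1: r = r^2 * 21 mod 31 = 1^2 * 21 = 1*21 = 21
  bit 1 = 0: r = r^2 mod 31 = 21^2 = 7
  bit 2 = 0: r = r^2 mod 31 = 7^2 = 18
  bit 3 = 0: r = r^2 mod 31 = 18^2 = 14
  bit 4 = 1: r = r^2 * 21 mod 31 = 14^2 * 21 = 10*21 = 24
  -> A = 24
B = 21^16 mod 31  (bits of 16 = 10000)
  bit 0 = 1: r = r^2 * 21 mod 31 = 1^2 * 21 = 1*21 = 21
  bit 1 = 0: r = r^2 mod 31 = 21^2 = 7
  bit 2 = 0: r = r^2 mod 31 = 7^2 = 18
  bit 3 = 0: r = r^2 mod 31 = 18^2 = 14
  bit 4 = 0: r = r^2 mod 31 = 14^2 = 10
  -> B = 10
s = B^a = 10^17 mod 31  (bits of 17 = 10001)
  bit 0 = 1: r = r^2 * 10 mod 31 = 1^2 * 10 = 1*10 = 10
  bit 1 = 0: r = r^2 mod 31 = 10^2 = 7
  bit 2 = 0: r = r^2 mod 31 = 7^2 = 18
  bit 3 = 0: r = r^2 mod 31 = 18^2 = 14
  bit 4 = 1: r = r^2 * 10 mod 31 = 14^2 * 10 = 10*10 = 7
  -> s = B^a = 7

Answer: 24 10 7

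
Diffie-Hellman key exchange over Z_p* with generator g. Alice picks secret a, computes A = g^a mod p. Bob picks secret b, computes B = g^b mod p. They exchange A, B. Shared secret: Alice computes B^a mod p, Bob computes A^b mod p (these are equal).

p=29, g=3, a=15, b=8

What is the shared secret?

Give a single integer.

Answer: 7

Derivation:
A = 3^15 mod 29  (bits of 15 = 1111)
  bit 0 = 1: r = r^2 * 3 mod 29 = 1^2 * 3 = 1*3 = 3
  bit 1 = 1: r = r^2 * 3 mod 29 = 3^2 * 3 = 9*3 = 27
  bit 2 = 1: r = r^2 * 3 mod 29 = 27^2 * 3 = 4*3 = 12
  bit 3 = 1: r = r^2 * 3 mod 29 = 12^2 * 3 = 28*3 = 26
  -> A = 26
B = 3^8 mod 29  (bits of 8 = 1000)
  bit 0 = 1: r = r^2 * 3 mod 29 = 1^2 * 3 = 1*3 = 3
  bit 1 = 0: r = r^2 mod 29 = 3^2 = 9
  bit 2 = 0: r = r^2 mod 29 = 9^2 = 23
  bit 3 = 0: r = r^2 mod 29 = 23^2 = 7
  -> B = 7
s = B^a = 7^15 mod 29  (bits of 15 = 1111)
  bit 0 = 1: r = r^2 * 7 mod 29 = 1^2 * 7 = 1*7 = 7
  bit 1 = 1: r = r^2 * 7 mod 29 = 7^2 * 7 = 20*7 = 24
  bit 2 = 1: r = r^2 * 7 mod 29 = 24^2 * 7 = 25*7 = 1
  bit 3 = 1: r = r^2 * 7 mod 29 = 1^2 * 7 = 1*7 = 7
  -> s = B^a = 7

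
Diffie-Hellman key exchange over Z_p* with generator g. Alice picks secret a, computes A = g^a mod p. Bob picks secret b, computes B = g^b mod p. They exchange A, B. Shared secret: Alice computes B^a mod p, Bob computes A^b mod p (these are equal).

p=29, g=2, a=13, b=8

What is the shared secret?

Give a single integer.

A = 2^13 mod 29  (bits of 13 = 1101)
  bit 0 = 1: r = r^2 * 2 mod 29 = 1^2 * 2 = 1*2 = 2
  bit 1 = 1: r = r^2 * 2 mod 29 = 2^2 * 2 = 4*2 = 8
  bit 2 = 0: r = r^2 mod 29 = 8^2 = 6
  bit 3 = 1: r = r^2 * 2 mod 29 = 6^2 * 2 = 7*2 = 14
  -> A = 14
B = 2^8 mod 29  (bits of 8 = 1000)
  bit 0 = 1: r = r^2 * 2 mod 29 = 1^2 * 2 = 1*2 = 2
  bit 1 = 0: r = r^2 mod 29 = 2^2 = 4
  bit 2 = 0: r = r^2 mod 29 = 4^2 = 16
  bit 3 = 0: r = r^2 mod 29 = 16^2 = 24
  -> B = 24
s = B^a = 24^13 mod 29  (bits of 13 = 1101)
  bit 0 = 1: r = r^2 * 24 mod 29 = 1^2 * 24 = 1*24 = 24
  bit 1 = 1: r = r^2 * 24 mod 29 = 24^2 * 24 = 25*24 = 20
  bit 2 = 0: r = r^2 mod 29 = 20^2 = 23
  bit 3 = 1: r = r^2 * 24 mod 29 = 23^2 * 24 = 7*24 = 23
  -> s = B^a = 23

Answer: 23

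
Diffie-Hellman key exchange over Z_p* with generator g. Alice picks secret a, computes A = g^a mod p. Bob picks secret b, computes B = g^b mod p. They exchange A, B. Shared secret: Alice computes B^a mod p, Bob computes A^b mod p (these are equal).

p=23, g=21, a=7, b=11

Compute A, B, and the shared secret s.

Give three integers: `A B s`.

A = 21^7 mod 23  (bits of 7 = 111)
  bit 0 = 1: r = r^2 * 21 mod 23 = 1^2 * 21 = 1*21 = 21
  bit 1 = 1: r = r^2 * 21 mod 23 = 21^2 * 21 = 4*21 = 15
  bit 2 = 1: r = r^2 * 21 mod 23 = 15^2 * 21 = 18*21 = 10
  -> A = 10
B = 21^11 mod 23  (bits of 11 = 1011)
  bit 0 = 1: r = r^2 * 21 mod 23 = 1^2 * 21 = 1*21 = 21
  bit 1 = 0: r = r^2 mod 23 = 21^2 = 4
  bit 2 = 1: r = r^2 * 21 mod 23 = 4^2 * 21 = 16*21 = 14
  bit 3 = 1: r = r^2 * 21 mod 23 = 14^2 * 21 = 12*21 = 22
  -> B = 22
s = B^a = 22^7 mod 23  (bits of 7 = 111)
  bit 0 = 1: r = r^2 * 22 mod 23 = 1^2 * 22 = 1*22 = 22
  bit 1 = 1: r = r^2 * 22 mod 23 = 22^2 * 22 = 1*22 = 22
  bit 2 = 1: r = r^2 * 22 mod 23 = 22^2 * 22 = 1*22 = 22
  -> s = B^a = 22

Answer: 10 22 22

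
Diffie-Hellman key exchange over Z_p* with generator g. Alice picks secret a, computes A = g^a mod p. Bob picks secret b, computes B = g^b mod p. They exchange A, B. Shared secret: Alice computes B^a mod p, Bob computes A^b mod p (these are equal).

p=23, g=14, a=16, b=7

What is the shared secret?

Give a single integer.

Answer: 12

Derivation:
A = 14^16 mod 23  (bits of 16 = 10000)
  bit 0 = 1: r = r^2 * 14 mod 23 = 1^2 * 14 = 1*14 = 14
  bit 1 = 0: r = r^2 mod 23 = 14^2 = 12
  bit 2 = 0: r = r^2 mod 23 = 12^2 = 6
  bit 3 = 0: r = r^2 mod 23 = 6^2 = 13
  bit 4 = 0: r = r^2 mod 23 = 13^2 = 8
  -> A = 8
B = 14^7 mod 23  (bits of 7 = 111)
  bit 0 = 1: r = r^2 * 14 mod 23 = 1^2 * 14 = 1*14 = 14
  bit 1 = 1: r = r^2 * 14 mod 23 = 14^2 * 14 = 12*14 = 7
  bit 2 = 1: r = r^2 * 14 mod 23 = 7^2 * 14 = 3*14 = 19
  -> B = 19
s = B^a = 19^16 mod 23  (bits of 16 = 10000)
  bit 0 = 1: r = r^2 * 19 mod 23 = 1^2 * 19 = 1*19 = 19
  bit 1 = 0: r = r^2 mod 23 = 19^2 = 16
  bit 2 = 0: r = r^2 mod 23 = 16^2 = 3
  bit 3 = 0: r = r^2 mod 23 = 3^2 = 9
  bit 4 = 0: r = r^2 mod 23 = 9^2 = 12
  -> s = B^a = 12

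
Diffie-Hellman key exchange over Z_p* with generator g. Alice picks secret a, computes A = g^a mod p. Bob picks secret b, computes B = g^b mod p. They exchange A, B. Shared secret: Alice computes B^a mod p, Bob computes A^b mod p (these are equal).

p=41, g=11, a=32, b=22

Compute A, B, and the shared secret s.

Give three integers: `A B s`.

Answer: 18 2 37

Derivation:
A = 11^32 mod 41  (bits of 32 = 100000)
  bit 0 = 1: r = r^2 * 11 mod 41 = 1^2 * 11 = 1*11 = 11
  bit 1 = 0: r = r^2 mod 41 = 11^2 = 39
  bit 2 = 0: r = r^2 mod 41 = 39^2 = 4
  bit 3 = 0: r = r^2 mod 41 = 4^2 = 16
  bit 4 = 0: r = r^2 mod 41 = 16^2 = 10
  bit 5 = 0: r = r^2 mod 41 = 10^2 = 18
  -> A = 18
B = 11^22 mod 41  (bits of 22 = 10110)
  bit 0 = 1: r = r^2 * 11 mod 41 = 1^2 * 11 = 1*11 = 11
  bit 1 = 0: r = r^2 mod 41 = 11^2 = 39
  bit 2 = 1: r = r^2 * 11 mod 41 = 39^2 * 11 = 4*11 = 3
  bit 3 = 1: r = r^2 * 11 mod 41 = 3^2 * 11 = 9*11 = 17
  bit 4 = 0: r = r^2 mod 41 = 17^2 = 2
  -> B = 2
s = B^a = 2^32 mod 41  (bits of 32 = 100000)
  bit 0 = 1: r = r^2 * 2 mod 41 = 1^2 * 2 = 1*2 = 2
  bit 1 = 0: r = r^2 mod 41 = 2^2 = 4
  bit 2 = 0: r = r^2 mod 41 = 4^2 = 16
  bit 3 = 0: r = r^2 mod 41 = 16^2 = 10
  bit 4 = 0: r = r^2 mod 41 = 10^2 = 18
  bit 5 = 0: r = r^2 mod 41 = 18^2 = 37
  -> s = B^a = 37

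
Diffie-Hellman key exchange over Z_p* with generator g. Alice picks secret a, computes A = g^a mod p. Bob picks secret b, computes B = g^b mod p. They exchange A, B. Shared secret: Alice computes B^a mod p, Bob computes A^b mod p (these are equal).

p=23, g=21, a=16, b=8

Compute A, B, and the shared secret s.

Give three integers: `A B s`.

A = 21^16 mod 23  (bits of 16 = 10000)
  bit 0 = 1: r = r^2 * 21 mod 23 = 1^2 * 21 = 1*21 = 21
  bit 1 = 0: r = r^2 mod 23 = 21^2 = 4
  bit 2 = 0: r = r^2 mod 23 = 4^2 = 16
  bit 3 = 0: r = r^2 mod 23 = 16^2 = 3
  bit 4 = 0: r = r^2 mod 23 = 3^2 = 9
  -> A = 9
B = 21^8 mod 23  (bits of 8 = 1000)
  bit 0 = 1: r = r^2 * 21 mod 23 = 1^2 * 21 = 1*21 = 21
  bit 1 = 0: r = r^2 mod 23 = 21^2 = 4
  bit 2 = 0: r = r^2 mod 23 = 4^2 = 16
  bit 3 = 0: r = r^2 mod 23 = 16^2 = 3
  -> B = 3
s = B^a = 3^16 mod 23  (bits of 16 = 10000)
  bit 0 = 1: r = r^2 * 3 mod 23 = 1^2 * 3 = 1*3 = 3
  bit 1 = 0: r = r^2 mod 23 = 3^2 = 9
  bit 2 = 0: r = r^2 mod 23 = 9^2 = 12
  bit 3 = 0: r = r^2 mod 23 = 12^2 = 6
  bit 4 = 0: r = r^2 mod 23 = 6^2 = 13
  -> s = B^a = 13

Answer: 9 3 13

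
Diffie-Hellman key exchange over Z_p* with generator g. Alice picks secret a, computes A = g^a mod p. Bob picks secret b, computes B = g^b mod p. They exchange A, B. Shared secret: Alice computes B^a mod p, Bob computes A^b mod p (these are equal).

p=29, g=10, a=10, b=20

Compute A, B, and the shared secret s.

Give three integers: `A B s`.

Answer: 6 7 24

Derivation:
A = 10^10 mod 29  (bits of 10 = 1010)
  bit 0 = 1: r = r^2 * 10 mod 29 = 1^2 * 10 = 1*10 = 10
  bit 1 = 0: r = r^2 mod 29 = 10^2 = 13
  bit 2 = 1: r = r^2 * 10 mod 29 = 13^2 * 10 = 24*10 = 8
  bit 3 = 0: r = r^2 mod 29 = 8^2 = 6
  -> A = 6
B = 10^20 mod 29  (bits of 20 = 10100)
  bit 0 = 1: r = r^2 * 10 mod 29 = 1^2 * 10 = 1*10 = 10
  bit 1 = 0: r = r^2 mod 29 = 10^2 = 13
  bit 2 = 1: r = r^2 * 10 mod 29 = 13^2 * 10 = 24*10 = 8
  bit 3 = 0: r = r^2 mod 29 = 8^2 = 6
  bit 4 = 0: r = r^2 mod 29 = 6^2 = 7
  -> B = 7
s = B^a = 7^10 mod 29  (bits of 10 = 1010)
  bit 0 = 1: r = r^2 * 7 mod 29 = 1^2 * 7 = 1*7 = 7
  bit 1 = 0: r = r^2 mod 29 = 7^2 = 20
  bit 2 = 1: r = r^2 * 7 mod 29 = 20^2 * 7 = 23*7 = 16
  bit 3 = 0: r = r^2 mod 29 = 16^2 = 24
  -> s = B^a = 24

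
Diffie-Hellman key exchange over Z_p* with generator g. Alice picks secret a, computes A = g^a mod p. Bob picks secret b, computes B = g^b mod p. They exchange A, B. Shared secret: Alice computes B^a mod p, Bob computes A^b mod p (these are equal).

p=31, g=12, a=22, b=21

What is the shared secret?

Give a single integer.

Answer: 4

Derivation:
A = 12^22 mod 31  (bits of 22 = 10110)
  bit 0 = 1: r = r^2 * 12 mod 31 = 1^2 * 12 = 1*12 = 12
  bit 1 = 0: r = r^2 mod 31 = 12^2 = 20
  bit 2 = 1: r = r^2 * 12 mod 31 = 20^2 * 12 = 28*12 = 26
  bit 3 = 1: r = r^2 * 12 mod 31 = 26^2 * 12 = 25*12 = 21
  bit 4 = 0: r = r^2 mod 31 = 21^2 = 7
  -> A = 7
B = 12^21 mod 31  (bits of 21 = 10101)
  bit 0 = 1: r = r^2 * 12 mod 31 = 1^2 * 12 = 1*12 = 12
  bit 1 = 0: r = r^2 mod 31 = 12^2 = 20
  bit 2 = 1: r = r^2 * 12 mod 31 = 20^2 * 12 = 28*12 = 26
  bit 3 = 0: r = r^2 mod 31 = 26^2 = 25
  bit 4 = 1: r = r^2 * 12 mod 31 = 25^2 * 12 = 5*12 = 29
  -> B = 29
s = B^a = 29^22 mod 31  (bits of 22 = 10110)
  bit 0 = 1: r = r^2 * 29 mod 31 = 1^2 * 29 = 1*29 = 29
  bit 1 = 0: r = r^2 mod 31 = 29^2 = 4
  bit 2 = 1: r = r^2 * 29 mod 31 = 4^2 * 29 = 16*29 = 30
  bit 3 = 1: r = r^2 * 29 mod 31 = 30^2 * 29 = 1*29 = 29
  bit 4 = 0: r = r^2 mod 31 = 29^2 = 4
  -> s = B^a = 4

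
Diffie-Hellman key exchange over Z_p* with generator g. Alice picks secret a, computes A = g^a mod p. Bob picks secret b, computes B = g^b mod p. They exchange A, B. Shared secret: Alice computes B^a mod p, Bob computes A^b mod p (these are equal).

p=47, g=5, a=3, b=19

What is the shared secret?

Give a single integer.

A = 5^3 mod 47  (bits of 3 = 11)
  bit 0 = 1: r = r^2 * 5 mod 47 = 1^2 * 5 = 1*5 = 5
  bit 1 = 1: r = r^2 * 5 mod 47 = 5^2 * 5 = 25*5 = 31
  -> A = 31
B = 5^19 mod 47  (bits of 19 = 10011)
  bit 0 = 1: r = r^2 * 5 mod 47 = 1^2 * 5 = 1*5 = 5
  bit 1 = 0: r = r^2 mod 47 = 5^2 = 25
  bit 2 = 0: r = r^2 mod 47 = 25^2 = 14
  bit 3 = 1: r = r^2 * 5 mod 47 = 14^2 * 5 = 8*5 = 40
  bit 4 = 1: r = r^2 * 5 mod 47 = 40^2 * 5 = 2*5 = 10
  -> B = 10
s = B^a = 10^3 mod 47  (bits of 3 = 11)
  bit 0 = 1: r = r^2 * 10 mod 47 = 1^2 * 10 = 1*10 = 10
  bit 1 = 1: r = r^2 * 10 mod 47 = 10^2 * 10 = 6*10 = 13
  -> s = B^a = 13

Answer: 13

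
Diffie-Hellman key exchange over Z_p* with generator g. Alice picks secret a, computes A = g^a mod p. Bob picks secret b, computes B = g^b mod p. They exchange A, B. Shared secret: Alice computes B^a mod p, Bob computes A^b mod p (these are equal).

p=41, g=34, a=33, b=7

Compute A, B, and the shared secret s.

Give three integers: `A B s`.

A = 34^33 mod 41  (bits of 33 = 100001)
  bit 0 = 1: r = r^2 * 34 mod 41 = 1^2 * 34 = 1*34 = 34
  bit 1 = 0: r = r^2 mod 41 = 34^2 = 8
  bit 2 = 0: r = r^2 mod 41 = 8^2 = 23
  bit 3 = 0: r = r^2 mod 41 = 23^2 = 37
  bit 4 = 0: r = r^2 mod 41 = 37^2 = 16
  bit 5 = 1: r = r^2 * 34 mod 41 = 16^2 * 34 = 10*34 = 12
  -> A = 12
B = 34^7 mod 41  (bits of 7 = 111)
  bit 0 = 1: r = r^2 * 34 mod 41 = 1^2 * 34 = 1*34 = 34
  bit 1 = 1: r = r^2 * 34 mod 41 = 34^2 * 34 = 8*34 = 26
  bit 2 = 1: r = r^2 * 34 mod 41 = 26^2 * 34 = 20*34 = 24
  -> B = 24
s = B^a = 24^33 mod 41  (bits of 33 = 100001)
  bit 0 = 1: r = r^2 * 24 mod 41 = 1^2 * 24 = 1*24 = 24
  bit 1 = 0: r = r^2 mod 41 = 24^2 = 2
  bit 2 = 0: r = r^2 mod 41 = 2^2 = 4
  bit 3 = 0: r = r^2 mod 41 = 4^2 = 16
  bit 4 = 0: r = r^2 mod 41 = 16^2 = 10
  bit 5 = 1: r = r^2 * 24 mod 41 = 10^2 * 24 = 18*24 = 22
  -> s = B^a = 22

Answer: 12 24 22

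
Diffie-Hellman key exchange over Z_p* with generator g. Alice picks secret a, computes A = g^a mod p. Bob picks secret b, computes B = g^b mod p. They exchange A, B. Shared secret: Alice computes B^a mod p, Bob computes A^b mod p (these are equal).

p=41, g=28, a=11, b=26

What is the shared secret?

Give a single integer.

Answer: 2

Derivation:
A = 28^11 mod 41  (bits of 11 = 1011)
  bit 0 = 1: r = r^2 * 28 mod 41 = 1^2 * 28 = 1*28 = 28
  bit 1 = 0: r = r^2 mod 41 = 28^2 = 5
  bit 2 = 1: r = r^2 * 28 mod 41 = 5^2 * 28 = 25*28 = 3
  bit 3 = 1: r = r^2 * 28 mod 41 = 3^2 * 28 = 9*28 = 6
  -> A = 6
B = 28^26 mod 41  (bits of 26 = 11010)
  bit 0 = 1: r = r^2 * 28 mod 41 = 1^2 * 28 = 1*28 = 28
  bit 1 = 1: r = r^2 * 28 mod 41 = 28^2 * 28 = 5*28 = 17
  bit 2 = 0: r = r^2 mod 41 = 17^2 = 2
  bit 3 = 1: r = r^2 * 28 mod 41 = 2^2 * 28 = 4*28 = 30
  bit 4 = 0: r = r^2 mod 41 = 30^2 = 39
  -> B = 39
s = B^a = 39^11 mod 41  (bits of 11 = 1011)
  bit 0 = 1: r = r^2 * 39 mod 41 = 1^2 * 39 = 1*39 = 39
  bit 1 = 0: r = r^2 mod 41 = 39^2 = 4
  bit 2 = 1: r = r^2 * 39 mod 41 = 4^2 * 39 = 16*39 = 9
  bit 3 = 1: r = r^2 * 39 mod 41 = 9^2 * 39 = 40*39 = 2
  -> s = B^a = 2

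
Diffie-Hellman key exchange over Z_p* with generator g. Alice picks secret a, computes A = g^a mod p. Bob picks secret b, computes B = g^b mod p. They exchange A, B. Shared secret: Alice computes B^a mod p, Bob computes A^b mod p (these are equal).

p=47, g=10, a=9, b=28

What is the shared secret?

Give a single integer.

A = 10^9 mod 47  (bits of 9 = 1001)
  bit 0 = 1: r = r^2 * 10 mod 47 = 1^2 * 10 = 1*10 = 10
  bit 1 = 0: r = r^2 mod 47 = 10^2 = 6
  bit 2 = 0: r = r^2 mod 47 = 6^2 = 36
  bit 3 = 1: r = r^2 * 10 mod 47 = 36^2 * 10 = 27*10 = 35
  -> A = 35
B = 10^28 mod 47  (bits of 28 = 11100)
  bit 0 = 1: r = r^2 * 10 mod 47 = 1^2 * 10 = 1*10 = 10
  bit 1 = 1: r = r^2 * 10 mod 47 = 10^2 * 10 = 6*10 = 13
  bit 2 = 1: r = r^2 * 10 mod 47 = 13^2 * 10 = 28*10 = 45
  bit 3 = 0: r = r^2 mod 47 = 45^2 = 4
  bit 4 = 0: r = r^2 mod 47 = 4^2 = 16
  -> B = 16
s = B^a = 16^9 mod 47  (bits of 9 = 1001)
  bit 0 = 1: r = r^2 * 16 mod 47 = 1^2 * 16 = 1*16 = 16
  bit 1 = 0: r = r^2 mod 47 = 16^2 = 21
  bit 2 = 0: r = r^2 mod 47 = 21^2 = 18
  bit 3 = 1: r = r^2 * 16 mod 47 = 18^2 * 16 = 42*16 = 14
  -> s = B^a = 14

Answer: 14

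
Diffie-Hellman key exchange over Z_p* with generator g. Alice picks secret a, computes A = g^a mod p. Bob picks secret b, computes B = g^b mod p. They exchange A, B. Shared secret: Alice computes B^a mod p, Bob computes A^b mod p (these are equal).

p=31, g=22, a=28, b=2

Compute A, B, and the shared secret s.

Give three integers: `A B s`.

Answer: 18 19 14

Derivation:
A = 22^28 mod 31  (bits of 28 = 11100)
  bit 0 = 1: r = r^2 * 22 mod 31 = 1^2 * 22 = 1*22 = 22
  bit 1 = 1: r = r^2 * 22 mod 31 = 22^2 * 22 = 19*22 = 15
  bit 2 = 1: r = r^2 * 22 mod 31 = 15^2 * 22 = 8*22 = 21
  bit 3 = 0: r = r^2 mod 31 = 21^2 = 7
  bit 4 = 0: r = r^2 mod 31 = 7^2 = 18
  -> A = 18
B = 22^2 mod 31  (bits of 2 = 10)
  bit 0 = 1: r = r^2 * 22 mod 31 = 1^2 * 22 = 1*22 = 22
  bit 1 = 0: r = r^2 mod 31 = 22^2 = 19
  -> B = 19
s = B^a = 19^28 mod 31  (bits of 28 = 11100)
  bit 0 = 1: r = r^2 * 19 mod 31 = 1^2 * 19 = 1*19 = 19
  bit 1 = 1: r = r^2 * 19 mod 31 = 19^2 * 19 = 20*19 = 8
  bit 2 = 1: r = r^2 * 19 mod 31 = 8^2 * 19 = 2*19 = 7
  bit 3 = 0: r = r^2 mod 31 = 7^2 = 18
  bit 4 = 0: r = r^2 mod 31 = 18^2 = 14
  -> s = B^a = 14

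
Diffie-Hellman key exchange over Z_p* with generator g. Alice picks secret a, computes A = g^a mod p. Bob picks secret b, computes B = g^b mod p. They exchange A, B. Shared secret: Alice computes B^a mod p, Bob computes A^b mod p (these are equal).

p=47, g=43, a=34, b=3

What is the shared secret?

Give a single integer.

A = 43^34 mod 47  (bits of 34 = 100010)
  bit 0 = 1: r = r^2 * 43 mod 47 = 1^2 * 43 = 1*43 = 43
  bit 1 = 0: r = r^2 mod 47 = 43^2 = 16
  bit 2 = 0: r = r^2 mod 47 = 16^2 = 21
  bit 3 = 0: r = r^2 mod 47 = 21^2 = 18
  bit 4 = 1: r = r^2 * 43 mod 47 = 18^2 * 43 = 42*43 = 20
  bit 5 = 0: r = r^2 mod 47 = 20^2 = 24
  -> A = 24
B = 43^3 mod 47  (bits of 3 = 11)
  bit 0 = 1: r = r^2 * 43 mod 47 = 1^2 * 43 = 1*43 = 43
  bit 1 = 1: r = r^2 * 43 mod 47 = 43^2 * 43 = 16*43 = 30
  -> B = 30
s = B^a = 30^34 mod 47  (bits of 34 = 100010)
  bit 0 = 1: r = r^2 * 30 mod 47 = 1^2 * 30 = 1*30 = 30
  bit 1 = 0: r = r^2 mod 47 = 30^2 = 7
  bit 2 = 0: r = r^2 mod 47 = 7^2 = 2
  bit 3 = 0: r = r^2 mod 47 = 2^2 = 4
  bit 4 = 1: r = r^2 * 30 mod 47 = 4^2 * 30 = 16*30 = 10
  bit 5 = 0: r = r^2 mod 47 = 10^2 = 6
  -> s = B^a = 6

Answer: 6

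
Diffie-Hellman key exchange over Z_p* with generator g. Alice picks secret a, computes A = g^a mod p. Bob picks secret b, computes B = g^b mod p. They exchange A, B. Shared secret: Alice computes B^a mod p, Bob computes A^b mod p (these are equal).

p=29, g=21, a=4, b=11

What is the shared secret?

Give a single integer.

Answer: 23

Derivation:
A = 21^4 mod 29  (bits of 4 = 100)
  bit 0 = 1: r = r^2 * 21 mod 29 = 1^2 * 21 = 1*21 = 21
  bit 1 = 0: r = r^2 mod 29 = 21^2 = 6
  bit 2 = 0: r = r^2 mod 29 = 6^2 = 7
  -> A = 7
B = 21^11 mod 29  (bits of 11 = 1011)
  bit 0 = 1: r = r^2 * 21 mod 29 = 1^2 * 21 = 1*21 = 21
  bit 1 = 0: r = r^2 mod 29 = 21^2 = 6
  bit 2 = 1: r = r^2 * 21 mod 29 = 6^2 * 21 = 7*21 = 2
  bit 3 = 1: r = r^2 * 21 mod 29 = 2^2 * 21 = 4*21 = 26
  -> B = 26
s = B^a = 26^4 mod 29  (bits of 4 = 100)
  bit 0 = 1: r = r^2 * 26 mod 29 = 1^2 * 26 = 1*26 = 26
  bit 1 = 0: r = r^2 mod 29 = 26^2 = 9
  bit 2 = 0: r = r^2 mod 29 = 9^2 = 23
  -> s = B^a = 23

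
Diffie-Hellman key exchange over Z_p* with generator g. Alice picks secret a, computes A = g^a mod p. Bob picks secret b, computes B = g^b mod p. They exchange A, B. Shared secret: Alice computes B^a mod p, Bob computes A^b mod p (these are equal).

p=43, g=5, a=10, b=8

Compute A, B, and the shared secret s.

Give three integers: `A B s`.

Answer: 24 13 15

Derivation:
A = 5^10 mod 43  (bits of 10 = 1010)
  bit 0 = 1: r = r^2 * 5 mod 43 = 1^2 * 5 = 1*5 = 5
  bit 1 = 0: r = r^2 mod 43 = 5^2 = 25
  bit 2 = 1: r = r^2 * 5 mod 43 = 25^2 * 5 = 23*5 = 29
  bit 3 = 0: r = r^2 mod 43 = 29^2 = 24
  -> A = 24
B = 5^8 mod 43  (bits of 8 = 1000)
  bit 0 = 1: r = r^2 * 5 mod 43 = 1^2 * 5 = 1*5 = 5
  bit 1 = 0: r = r^2 mod 43 = 5^2 = 25
  bit 2 = 0: r = r^2 mod 43 = 25^2 = 23
  bit 3 = 0: r = r^2 mod 43 = 23^2 = 13
  -> B = 13
s = B^a = 13^10 mod 43  (bits of 10 = 1010)
  bit 0 = 1: r = r^2 * 13 mod 43 = 1^2 * 13 = 1*13 = 13
  bit 1 = 0: r = r^2 mod 43 = 13^2 = 40
  bit 2 = 1: r = r^2 * 13 mod 43 = 40^2 * 13 = 9*13 = 31
  bit 3 = 0: r = r^2 mod 43 = 31^2 = 15
  -> s = B^a = 15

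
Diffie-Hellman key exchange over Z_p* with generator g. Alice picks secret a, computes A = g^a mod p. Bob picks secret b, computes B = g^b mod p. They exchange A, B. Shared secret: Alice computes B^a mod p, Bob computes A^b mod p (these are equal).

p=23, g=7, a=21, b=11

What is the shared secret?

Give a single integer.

A = 7^21 mod 23  (bits of 21 = 10101)
  bit 0 = 1: r = r^2 * 7 mod 23 = 1^2 * 7 = 1*7 = 7
  bit 1 = 0: r = r^2 mod 23 = 7^2 = 3
  bit 2 = 1: r = r^2 * 7 mod 23 = 3^2 * 7 = 9*7 = 17
  bit 3 = 0: r = r^2 mod 23 = 17^2 = 13
  bit 4 = 1: r = r^2 * 7 mod 23 = 13^2 * 7 = 8*7 = 10
  -> A = 10
B = 7^11 mod 23  (bits of 11 = 1011)
  bit 0 = 1: r = r^2 * 7 mod 23 = 1^2 * 7 = 1*7 = 7
  bit 1 = 0: r = r^2 mod 23 = 7^2 = 3
  bit 2 = 1: r = r^2 * 7 mod 23 = 3^2 * 7 = 9*7 = 17
  bit 3 = 1: r = r^2 * 7 mod 23 = 17^2 * 7 = 13*7 = 22
  -> B = 22
s = B^a = 22^21 mod 23  (bits of 21 = 10101)
  bit 0 = 1: r = r^2 * 22 mod 23 = 1^2 * 22 = 1*22 = 22
  bit 1 = 0: r = r^2 mod 23 = 22^2 = 1
  bit 2 = 1: r = r^2 * 22 mod 23 = 1^2 * 22 = 1*22 = 22
  bit 3 = 0: r = r^2 mod 23 = 22^2 = 1
  bit 4 = 1: r = r^2 * 22 mod 23 = 1^2 * 22 = 1*22 = 22
  -> s = B^a = 22

Answer: 22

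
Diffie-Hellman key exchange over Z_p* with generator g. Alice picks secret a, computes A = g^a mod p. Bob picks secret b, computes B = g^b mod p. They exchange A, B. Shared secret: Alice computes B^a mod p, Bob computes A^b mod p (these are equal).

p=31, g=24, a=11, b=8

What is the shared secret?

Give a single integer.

Answer: 19

Derivation:
A = 24^11 mod 31  (bits of 11 = 1011)
  bit 0 = 1: r = r^2 * 24 mod 31 = 1^2 * 24 = 1*24 = 24
  bit 1 = 0: r = r^2 mod 31 = 24^2 = 18
  bit 2 = 1: r = r^2 * 24 mod 31 = 18^2 * 24 = 14*24 = 26
  bit 3 = 1: r = r^2 * 24 mod 31 = 26^2 * 24 = 25*24 = 11
  -> A = 11
B = 24^8 mod 31  (bits of 8 = 1000)
  bit 0 = 1: r = r^2 * 24 mod 31 = 1^2 * 24 = 1*24 = 24
  bit 1 = 0: r = r^2 mod 31 = 24^2 = 18
  bit 2 = 0: r = r^2 mod 31 = 18^2 = 14
  bit 3 = 0: r = r^2 mod 31 = 14^2 = 10
  -> B = 10
s = B^a = 10^11 mod 31  (bits of 11 = 1011)
  bit 0 = 1: r = r^2 * 10 mod 31 = 1^2 * 10 = 1*10 = 10
  bit 1 = 0: r = r^2 mod 31 = 10^2 = 7
  bit 2 = 1: r = r^2 * 10 mod 31 = 7^2 * 10 = 18*10 = 25
  bit 3 = 1: r = r^2 * 10 mod 31 = 25^2 * 10 = 5*10 = 19
  -> s = B^a = 19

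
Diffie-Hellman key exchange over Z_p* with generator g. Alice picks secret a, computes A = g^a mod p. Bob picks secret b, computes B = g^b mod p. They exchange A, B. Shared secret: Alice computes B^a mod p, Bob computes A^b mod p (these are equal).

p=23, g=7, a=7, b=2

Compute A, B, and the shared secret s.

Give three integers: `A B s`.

Answer: 5 3 2

Derivation:
A = 7^7 mod 23  (bits of 7 = 111)
  bit 0 = 1: r = r^2 * 7 mod 23 = 1^2 * 7 = 1*7 = 7
  bit 1 = 1: r = r^2 * 7 mod 23 = 7^2 * 7 = 3*7 = 21
  bit 2 = 1: r = r^2 * 7 mod 23 = 21^2 * 7 = 4*7 = 5
  -> A = 5
B = 7^2 mod 23  (bits of 2 = 10)
  bit 0 = 1: r = r^2 * 7 mod 23 = 1^2 * 7 = 1*7 = 7
  bit 1 = 0: r = r^2 mod 23 = 7^2 = 3
  -> B = 3
s = B^a = 3^7 mod 23  (bits of 7 = 111)
  bit 0 = 1: r = r^2 * 3 mod 23 = 1^2 * 3 = 1*3 = 3
  bit 1 = 1: r = r^2 * 3 mod 23 = 3^2 * 3 = 9*3 = 4
  bit 2 = 1: r = r^2 * 3 mod 23 = 4^2 * 3 = 16*3 = 2
  -> s = B^a = 2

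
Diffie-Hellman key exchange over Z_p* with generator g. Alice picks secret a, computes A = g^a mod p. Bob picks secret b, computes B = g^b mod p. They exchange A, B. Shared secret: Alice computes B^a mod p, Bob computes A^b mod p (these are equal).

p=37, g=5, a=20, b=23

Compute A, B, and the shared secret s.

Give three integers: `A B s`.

A = 5^20 mod 37  (bits of 20 = 10100)
  bit 0 = 1: r = r^2 * 5 mod 37 = 1^2 * 5 = 1*5 = 5
  bit 1 = 0: r = r^2 mod 37 = 5^2 = 25
  bit 2 = 1: r = r^2 * 5 mod 37 = 25^2 * 5 = 33*5 = 17
  bit 3 = 0: r = r^2 mod 37 = 17^2 = 30
  bit 4 = 0: r = r^2 mod 37 = 30^2 = 12
  -> A = 12
B = 5^23 mod 37  (bits of 23 = 10111)
  bit 0 = 1: r = r^2 * 5 mod 37 = 1^2 * 5 = 1*5 = 5
  bit 1 = 0: r = r^2 mod 37 = 5^2 = 25
  bit 2 = 1: r = r^2 * 5 mod 37 = 25^2 * 5 = 33*5 = 17
  bit 3 = 1: r = r^2 * 5 mod 37 = 17^2 * 5 = 30*5 = 2
  bit 4 = 1: r = r^2 * 5 mod 37 = 2^2 * 5 = 4*5 = 20
  -> B = 20
s = B^a = 20^20 mod 37  (bits of 20 = 10100)
  bit 0 = 1: r = r^2 * 20 mod 37 = 1^2 * 20 = 1*20 = 20
  bit 1 = 0: r = r^2 mod 37 = 20^2 = 30
  bit 2 = 1: r = r^2 * 20 mod 37 = 30^2 * 20 = 12*20 = 18
  bit 3 = 0: r = r^2 mod 37 = 18^2 = 28
  bit 4 = 0: r = r^2 mod 37 = 28^2 = 7
  -> s = B^a = 7

Answer: 12 20 7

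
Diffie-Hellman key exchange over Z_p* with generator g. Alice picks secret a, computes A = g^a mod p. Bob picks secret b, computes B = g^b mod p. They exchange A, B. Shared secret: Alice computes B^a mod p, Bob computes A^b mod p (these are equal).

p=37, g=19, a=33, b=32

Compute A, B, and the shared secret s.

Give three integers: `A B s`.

A = 19^33 mod 37  (bits of 33 = 100001)
  bit 0 = 1: r = r^2 * 19 mod 37 = 1^2 * 19 = 1*19 = 19
  bit 1 = 0: r = r^2 mod 37 = 19^2 = 28
  bit 2 = 0: r = r^2 mod 37 = 28^2 = 7
  bit 3 = 0: r = r^2 mod 37 = 7^2 = 12
  bit 4 = 0: r = r^2 mod 37 = 12^2 = 33
  bit 5 = 1: r = r^2 * 19 mod 37 = 33^2 * 19 = 16*19 = 8
  -> A = 8
B = 19^32 mod 37  (bits of 32 = 100000)
  bit 0 = 1: r = r^2 * 19 mod 37 = 1^2 * 19 = 1*19 = 19
  bit 1 = 0: r = r^2 mod 37 = 19^2 = 28
  bit 2 = 0: r = r^2 mod 37 = 28^2 = 7
  bit 3 = 0: r = r^2 mod 37 = 7^2 = 12
  bit 4 = 0: r = r^2 mod 37 = 12^2 = 33
  bit 5 = 0: r = r^2 mod 37 = 33^2 = 16
  -> B = 16
s = B^a = 16^33 mod 37  (bits of 33 = 100001)
  bit 0 = 1: r = r^2 * 16 mod 37 = 1^2 * 16 = 1*16 = 16
  bit 1 = 0: r = r^2 mod 37 = 16^2 = 34
  bit 2 = 0: r = r^2 mod 37 = 34^2 = 9
  bit 3 = 0: r = r^2 mod 37 = 9^2 = 7
  bit 4 = 0: r = r^2 mod 37 = 7^2 = 12
  bit 5 = 1: r = r^2 * 16 mod 37 = 12^2 * 16 = 33*16 = 10
  -> s = B^a = 10

Answer: 8 16 10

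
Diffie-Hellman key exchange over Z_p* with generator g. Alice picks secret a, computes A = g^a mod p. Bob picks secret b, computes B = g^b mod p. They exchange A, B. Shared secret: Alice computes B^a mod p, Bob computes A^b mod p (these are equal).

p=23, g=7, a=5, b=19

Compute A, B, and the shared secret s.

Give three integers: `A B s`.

A = 7^5 mod 23  (bits of 5 = 101)
  bit 0 = 1: r = r^2 * 7 mod 23 = 1^2 * 7 = 1*7 = 7
  bit 1 = 0: r = r^2 mod 23 = 7^2 = 3
  bit 2 = 1: r = r^2 * 7 mod 23 = 3^2 * 7 = 9*7 = 17
  -> A = 17
B = 7^19 mod 23  (bits of 19 = 10011)
  bit 0 = 1: r = r^2 * 7 mod 23 = 1^2 * 7 = 1*7 = 7
  bit 1 = 0: r = r^2 mod 23 = 7^2 = 3
  bit 2 = 0: r = r^2 mod 23 = 3^2 = 9
  bit 3 = 1: r = r^2 * 7 mod 23 = 9^2 * 7 = 12*7 = 15
  bit 4 = 1: r = r^2 * 7 mod 23 = 15^2 * 7 = 18*7 = 11
  -> B = 11
s = B^a = 11^5 mod 23  (bits of 5 = 101)
  bit 0 = 1: r = r^2 * 11 mod 23 = 1^2 * 11 = 1*11 = 11
  bit 1 = 0: r = r^2 mod 23 = 11^2 = 6
  bit 2 = 1: r = r^2 * 11 mod 23 = 6^2 * 11 = 13*11 = 5
  -> s = B^a = 5

Answer: 17 11 5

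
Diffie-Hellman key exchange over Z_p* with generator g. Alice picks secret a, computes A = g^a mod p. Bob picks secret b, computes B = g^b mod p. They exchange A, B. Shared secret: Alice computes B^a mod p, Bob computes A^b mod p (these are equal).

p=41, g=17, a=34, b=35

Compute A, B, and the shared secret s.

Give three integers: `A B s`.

Answer: 36 38 9

Derivation:
A = 17^34 mod 41  (bits of 34 = 100010)
  bit 0 = 1: r = r^2 * 17 mod 41 = 1^2 * 17 = 1*17 = 17
  bit 1 = 0: r = r^2 mod 41 = 17^2 = 2
  bit 2 = 0: r = r^2 mod 41 = 2^2 = 4
  bit 3 = 0: r = r^2 mod 41 = 4^2 = 16
  bit 4 = 1: r = r^2 * 17 mod 41 = 16^2 * 17 = 10*17 = 6
  bit 5 = 0: r = r^2 mod 41 = 6^2 = 36
  -> A = 36
B = 17^35 mod 41  (bits of 35 = 100011)
  bit 0 = 1: r = r^2 * 17 mod 41 = 1^2 * 17 = 1*17 = 17
  bit 1 = 0: r = r^2 mod 41 = 17^2 = 2
  bit 2 = 0: r = r^2 mod 41 = 2^2 = 4
  bit 3 = 0: r = r^2 mod 41 = 4^2 = 16
  bit 4 = 1: r = r^2 * 17 mod 41 = 16^2 * 17 = 10*17 = 6
  bit 5 = 1: r = r^2 * 17 mod 41 = 6^2 * 17 = 36*17 = 38
  -> B = 38
s = B^a = 38^34 mod 41  (bits of 34 = 100010)
  bit 0 = 1: r = r^2 * 38 mod 41 = 1^2 * 38 = 1*38 = 38
  bit 1 = 0: r = r^2 mod 41 = 38^2 = 9
  bit 2 = 0: r = r^2 mod 41 = 9^2 = 40
  bit 3 = 0: r = r^2 mod 41 = 40^2 = 1
  bit 4 = 1: r = r^2 * 38 mod 41 = 1^2 * 38 = 1*38 = 38
  bit 5 = 0: r = r^2 mod 41 = 38^2 = 9
  -> s = B^a = 9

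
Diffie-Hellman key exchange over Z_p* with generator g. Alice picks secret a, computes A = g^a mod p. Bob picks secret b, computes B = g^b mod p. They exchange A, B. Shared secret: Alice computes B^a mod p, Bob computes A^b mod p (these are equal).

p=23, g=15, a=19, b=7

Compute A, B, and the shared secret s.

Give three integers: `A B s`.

Answer: 19 11 15

Derivation:
A = 15^19 mod 23  (bits of 19 = 10011)
  bit 0 = 1: r = r^2 * 15 mod 23 = 1^2 * 15 = 1*15 = 15
  bit 1 = 0: r = r^2 mod 23 = 15^2 = 18
  bit 2 = 0: r = r^2 mod 23 = 18^2 = 2
  bit 3 = 1: r = r^2 * 15 mod 23 = 2^2 * 15 = 4*15 = 14
  bit 4 = 1: r = r^2 * 15 mod 23 = 14^2 * 15 = 12*15 = 19
  -> A = 19
B = 15^7 mod 23  (bits of 7 = 111)
  bit 0 = 1: r = r^2 * 15 mod 23 = 1^2 * 15 = 1*15 = 15
  bit 1 = 1: r = r^2 * 15 mod 23 = 15^2 * 15 = 18*15 = 17
  bit 2 = 1: r = r^2 * 15 mod 23 = 17^2 * 15 = 13*15 = 11
  -> B = 11
s = B^a = 11^19 mod 23  (bits of 19 = 10011)
  bit 0 = 1: r = r^2 * 11 mod 23 = 1^2 * 11 = 1*11 = 11
  bit 1 = 0: r = r^2 mod 23 = 11^2 = 6
  bit 2 = 0: r = r^2 mod 23 = 6^2 = 13
  bit 3 = 1: r = r^2 * 11 mod 23 = 13^2 * 11 = 8*11 = 19
  bit 4 = 1: r = r^2 * 11 mod 23 = 19^2 * 11 = 16*11 = 15
  -> s = B^a = 15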